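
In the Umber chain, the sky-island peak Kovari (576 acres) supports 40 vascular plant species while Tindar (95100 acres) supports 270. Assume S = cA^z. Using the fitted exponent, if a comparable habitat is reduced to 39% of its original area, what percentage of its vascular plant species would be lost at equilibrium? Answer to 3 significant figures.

z = ln(270/40) / ln(95100/576) = 1.9095 / 5.1066 = 0.3739
S_new/S_old = (A_new/A_old)^z = 0.39^0.3739 = exp(0.3739 × -0.9416) = 0.7032
Fraction lost = 1 − 0.7032 = 0.2968

29.7%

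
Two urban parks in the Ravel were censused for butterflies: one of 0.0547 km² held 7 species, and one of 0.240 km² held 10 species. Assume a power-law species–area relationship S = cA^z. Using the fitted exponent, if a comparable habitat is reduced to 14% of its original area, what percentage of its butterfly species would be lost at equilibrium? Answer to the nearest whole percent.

z = ln(10/7) / ln(0.24/0.0547) = 0.3567 / 1.4788 = 0.2412
S_new/S_old = (A_new/A_old)^z = 0.14^0.2412 = exp(0.2412 × -1.9661) = 0.6224
Fraction lost = 1 − 0.6224 = 0.3776

38%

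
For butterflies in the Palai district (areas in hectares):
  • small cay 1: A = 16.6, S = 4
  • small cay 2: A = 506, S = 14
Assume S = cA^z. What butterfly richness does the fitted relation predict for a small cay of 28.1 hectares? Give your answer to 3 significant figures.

z = ln(14/4) / ln(506/16.6) = 1.2528 / 3.4171 = 0.3666
c = 4 / 16.6^0.3666 = 4 / 2.801 = 1.428
S₃ = 1.428 × 28.1^0.3666 = 1.428 × 3.397 ≈ 4.851

4.85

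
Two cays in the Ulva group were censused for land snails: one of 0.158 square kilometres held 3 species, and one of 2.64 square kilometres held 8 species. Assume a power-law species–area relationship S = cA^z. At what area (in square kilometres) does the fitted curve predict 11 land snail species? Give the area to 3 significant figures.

z = ln(8/3) / ln(2.64/0.158) = 0.9808 / 2.8159 = 0.3483
c = 3 / 0.158^0.3483 = 3 / 0.5259 = 5.705
A = (11/5.705)^(1/0.3483) ⇒ ln A = ln(1.928)/0.3483 = 1.8851
A = e^1.8851 ≈ 6.587 square kilometres

6.59 square kilometres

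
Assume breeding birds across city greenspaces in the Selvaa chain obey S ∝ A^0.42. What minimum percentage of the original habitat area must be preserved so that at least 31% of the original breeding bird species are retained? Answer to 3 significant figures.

6.15%

Need (A_new/A_old)^0.42 = 0.31, so A_new/A_old = 0.31^(1/0.42) = 0.31^2.381
ln(A_new/A_old) = ln 0.31 / 0.42 = -1.1712 / 0.42 = -2.7885
A_new/A_old = e^-2.7885 ≈ 0.06151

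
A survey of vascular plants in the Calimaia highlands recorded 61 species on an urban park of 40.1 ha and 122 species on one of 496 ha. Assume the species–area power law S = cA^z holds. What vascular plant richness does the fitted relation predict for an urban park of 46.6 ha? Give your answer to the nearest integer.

64

z = ln(122/61) / ln(496/40.1) = 0.6931 / 2.5152 = 0.2756
c = 61 / 40.1^0.2756 = 61 / 2.766 = 22.06
S₃ = 22.06 × 46.6^0.2756 = 22.06 × 2.883 ≈ 63.58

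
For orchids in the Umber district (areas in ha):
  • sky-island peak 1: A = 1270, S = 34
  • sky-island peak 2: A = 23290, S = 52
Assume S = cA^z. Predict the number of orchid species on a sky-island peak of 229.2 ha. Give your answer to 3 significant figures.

z = ln(52/34) / ln(23290/1270) = 0.4249 / 2.9090 = 0.1461
c = 34 / 1270^0.1461 = 34 / 2.84 = 11.97
S₃ = 11.97 × 229.2^0.1461 = 11.97 × 2.212 ≈ 26.48

26.5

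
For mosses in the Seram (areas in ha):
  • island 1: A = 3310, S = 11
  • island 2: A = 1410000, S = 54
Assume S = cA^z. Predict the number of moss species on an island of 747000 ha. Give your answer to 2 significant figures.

z = ln(54/11) / ln(1410000/3310) = 1.5911 / 6.0544 = 0.2628
c = 11 / 3310^0.2628 = 11 / 8.414 = 1.307
S₃ = 1.307 × 747000^0.2628 = 1.307 × 34.95 ≈ 45.7

46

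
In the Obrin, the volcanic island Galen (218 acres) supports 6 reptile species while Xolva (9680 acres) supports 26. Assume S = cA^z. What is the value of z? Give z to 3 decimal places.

0.387

Taking logs: ln S = ln c + z ln A, so z = (ln S₂ − ln S₁)/(ln A₂ − ln A₁).
z = ln(26/6) / ln(9680/218) = ln(4.333) / ln(44.4) = 1.4663 / 3.7933 = 0.3866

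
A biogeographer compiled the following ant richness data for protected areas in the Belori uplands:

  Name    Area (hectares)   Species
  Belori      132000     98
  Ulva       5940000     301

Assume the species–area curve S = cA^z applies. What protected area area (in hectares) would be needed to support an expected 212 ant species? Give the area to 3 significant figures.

z = ln(301/98) / ln(5940000/132000) = 1.1221 / 3.8067 = 0.2948
c = 98 / 132000^0.2948 = 98 / 32.32 = 3.032
A = (212/3.032)^(1/0.2948) ⇒ ln A = ln(69.92)/0.2948 = 14.4081
A = e^14.4081 ≈ 1808723 hectares

1810000 hectares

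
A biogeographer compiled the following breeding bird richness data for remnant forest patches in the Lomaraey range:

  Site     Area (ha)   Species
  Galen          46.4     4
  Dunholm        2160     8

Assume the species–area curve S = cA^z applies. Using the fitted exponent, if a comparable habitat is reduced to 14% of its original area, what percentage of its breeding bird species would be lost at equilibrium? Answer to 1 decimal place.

z = ln(8/4) / ln(2160/46.4) = 0.6931 / 3.8406 = 0.1805
S_new/S_old = (A_new/A_old)^z = 0.14^0.1805 = exp(0.1805 × -1.9661) = 0.7013
Fraction lost = 1 − 0.7013 = 0.2987

29.9%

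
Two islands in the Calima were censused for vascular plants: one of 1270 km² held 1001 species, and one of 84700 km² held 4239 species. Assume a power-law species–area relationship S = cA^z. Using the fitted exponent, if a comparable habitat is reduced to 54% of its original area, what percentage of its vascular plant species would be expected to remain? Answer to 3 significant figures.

z = ln(4239/1001) / ln(84700/1270) = 1.4433 / 4.2001 = 0.3436
S_new/S_old = (A_new/A_old)^z = 0.54^0.3436 = exp(0.3436 × -0.6162) = 0.8092

80.9%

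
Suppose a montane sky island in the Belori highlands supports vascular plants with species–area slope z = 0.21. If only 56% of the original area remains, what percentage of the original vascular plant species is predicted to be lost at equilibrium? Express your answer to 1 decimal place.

S_new/S_old = (A_new/A_old)^z = 0.56^0.21
= exp(0.21 × ln 0.56) = exp(0.21 × -0.5798) = exp(-0.1218) ≈ 0.8854
Fraction lost = 1 − 0.8854 = 0.1146

11.5%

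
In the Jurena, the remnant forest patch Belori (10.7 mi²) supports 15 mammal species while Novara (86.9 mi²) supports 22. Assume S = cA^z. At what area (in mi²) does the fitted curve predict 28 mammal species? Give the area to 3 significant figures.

z = ln(22/15) / ln(86.9/10.7) = 0.3830 / 2.0945 = 0.1829
c = 15 / 10.7^0.1829 = 15 / 1.543 = 9.724
A = (28/9.724)^(1/0.1829) ⇒ ln A = ln(2.879)/0.1829 = 5.7836
A = e^5.7836 ≈ 324.9 mi²

325 mi²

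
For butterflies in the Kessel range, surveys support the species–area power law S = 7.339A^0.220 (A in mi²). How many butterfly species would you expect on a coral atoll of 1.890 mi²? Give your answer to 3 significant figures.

8.44

S = 7.339 × 1.89^0.22
ln S = ln 7.339 + 0.22 × ln 1.89 = 1.9932 + 0.22 × 0.6366 = 2.1332
S = e^2.1332 ≈ 8.442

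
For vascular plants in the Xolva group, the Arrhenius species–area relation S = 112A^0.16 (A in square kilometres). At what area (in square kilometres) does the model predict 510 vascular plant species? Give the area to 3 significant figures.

13000 square kilometres

510 = 112 × A^0.16  ⇒  A^0.16 = 510/112 = 4.554
ln A = ln(4.554) / 0.16 = 1.5159 / 0.16 = 9.4744
A = e^9.4744 ≈ 13023 square kilometres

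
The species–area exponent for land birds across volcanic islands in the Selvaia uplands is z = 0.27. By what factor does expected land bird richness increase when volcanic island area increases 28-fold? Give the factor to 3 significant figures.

2.46

S₂/S₁ = (A₂/A₁)^z = 28^0.27
ln(S₂/S₁) = 0.27 × ln 28 = 0.27 × 3.3322 = 0.8997
S₂/S₁ = e^0.8997 ≈ 2.459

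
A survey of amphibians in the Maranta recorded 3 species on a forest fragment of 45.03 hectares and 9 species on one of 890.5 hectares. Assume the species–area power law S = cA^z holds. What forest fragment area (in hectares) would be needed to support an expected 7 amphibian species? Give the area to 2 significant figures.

450 hectares

z = ln(9/3) / ln(890.5/45.03) = 1.0986 / 2.9845 = 0.3681
c = 3 / 45.03^0.3681 = 3 / 4.061 = 0.7387
A = (7/0.7387)^(1/0.3681) ⇒ ln A = ln(9.477)/0.3681 = 6.1091
A = e^6.1091 ≈ 449.9 hectares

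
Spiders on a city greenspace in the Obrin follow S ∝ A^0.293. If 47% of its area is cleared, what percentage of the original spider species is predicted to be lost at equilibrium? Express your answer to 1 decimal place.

17.0%

S_new/S_old = (A_new/A_old)^z = 0.53^0.293
= exp(0.293 × ln 0.53) = exp(0.293 × -0.6349) = exp(-0.1860) ≈ 0.8303
Fraction lost = 1 − 0.8303 = 0.1697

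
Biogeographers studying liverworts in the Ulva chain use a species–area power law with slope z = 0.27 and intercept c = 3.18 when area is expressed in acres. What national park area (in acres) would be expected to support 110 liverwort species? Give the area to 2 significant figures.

110 = 3.18 × A^0.27  ⇒  A^0.27 = 110/3.18 = 34.59
ln A = ln(34.59) / 0.27 = 3.5436 / 0.27 = 13.1244
A = e^13.1244 ≈ 501040 acres

500000 acres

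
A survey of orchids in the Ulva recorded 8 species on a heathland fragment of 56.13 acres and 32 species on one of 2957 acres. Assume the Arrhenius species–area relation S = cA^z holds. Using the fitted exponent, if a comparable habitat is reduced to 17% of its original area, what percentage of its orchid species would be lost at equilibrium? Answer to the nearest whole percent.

46%

z = ln(32/8) / ln(2957/56.13) = 1.3863 / 3.9643 = 0.3497
S_new/S_old = (A_new/A_old)^z = 0.17^0.3497 = exp(0.3497 × -1.7720) = 0.5381
Fraction lost = 1 − 0.5381 = 0.4619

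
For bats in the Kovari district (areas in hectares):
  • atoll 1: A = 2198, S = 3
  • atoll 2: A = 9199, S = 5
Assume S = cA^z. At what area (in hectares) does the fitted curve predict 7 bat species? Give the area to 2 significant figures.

z = ln(5/3) / ln(9199/2198) = 0.5108 / 1.4315 = 0.3568
c = 3 / 2198^0.3568 = 3 / 15.58 = 0.1926
A = (7/0.1926)^(1/0.3568) ⇒ ln A = ln(36.35)/0.3568 = 10.0698
A = e^10.0698 ≈ 23619 hectares

24000 hectares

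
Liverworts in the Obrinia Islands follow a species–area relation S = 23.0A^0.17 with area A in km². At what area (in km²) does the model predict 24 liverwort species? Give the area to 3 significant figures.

1.28 km²

24 = 23 × A^0.17  ⇒  A^0.17 = 24/23 = 1.043
ln A = ln(1.043) / 0.17 = 0.0426 / 0.17 = 0.2504
A = e^0.2504 ≈ 1.284 km²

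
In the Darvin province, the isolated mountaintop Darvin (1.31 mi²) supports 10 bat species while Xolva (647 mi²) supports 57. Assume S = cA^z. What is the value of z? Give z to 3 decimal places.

0.281

Taking logs: ln S = ln c + z ln A, so z = (ln S₂ − ln S₁)/(ln A₂ − ln A₁).
z = ln(57/10) / ln(647/1.31) = ln(5.7) / ln(493.9) = 1.7405 / 6.2023 = 0.2806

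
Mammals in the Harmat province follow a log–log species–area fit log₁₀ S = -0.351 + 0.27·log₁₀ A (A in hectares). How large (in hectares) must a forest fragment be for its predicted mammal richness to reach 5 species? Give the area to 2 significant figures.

5 = 0.4457 × A^0.27  ⇒  A^0.27 = 5/0.4457 = 11.22
ln A = ln(11.22) / 0.27 = 2.4176 / 0.27 = 8.9542
A = e^8.9542 ≈ 7741 hectares

7700 hectares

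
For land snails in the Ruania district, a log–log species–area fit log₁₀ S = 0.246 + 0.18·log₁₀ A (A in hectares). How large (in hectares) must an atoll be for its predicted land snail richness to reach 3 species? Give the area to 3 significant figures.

19.2 hectares

3 = 1.762 × A^0.18  ⇒  A^0.18 = 3/1.762 = 1.703
ln A = ln(1.703) / 0.18 = 0.5322 / 0.18 = 2.9565
A = e^2.9565 ≈ 19.23 hectares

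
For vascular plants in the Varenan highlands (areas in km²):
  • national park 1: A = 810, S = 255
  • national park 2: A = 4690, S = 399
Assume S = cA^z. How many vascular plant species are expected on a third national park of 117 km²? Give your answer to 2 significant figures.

z = ln(399/255) / ln(4690/810) = 0.4477 / 1.7562 = 0.2549
c = 255 / 810^0.2549 = 255 / 5.514 = 46.25
S₃ = 46.25 × 117^0.2549 = 46.25 × 3.367 ≈ 155.7

160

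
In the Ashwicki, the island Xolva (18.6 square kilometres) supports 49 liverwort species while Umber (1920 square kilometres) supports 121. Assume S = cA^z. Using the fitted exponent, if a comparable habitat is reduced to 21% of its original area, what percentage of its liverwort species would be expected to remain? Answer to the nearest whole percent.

74%

z = ln(121/49) / ln(1920/18.6) = 0.9040 / 4.6369 = 0.1950
S_new/S_old = (A_new/A_old)^z = 0.21^0.1950 = exp(0.1950 × -1.5606) = 0.7377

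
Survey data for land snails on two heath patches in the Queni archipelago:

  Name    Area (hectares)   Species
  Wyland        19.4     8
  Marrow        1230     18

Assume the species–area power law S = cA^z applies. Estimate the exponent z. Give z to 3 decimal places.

Taking logs: ln S = ln c + z ln A, so z = (ln S₂ − ln S₁)/(ln A₂ − ln A₁).
z = ln(18/8) / ln(1230/19.4) = ln(2.25) / ln(63.4) = 0.8109 / 4.1495 = 0.1954

0.195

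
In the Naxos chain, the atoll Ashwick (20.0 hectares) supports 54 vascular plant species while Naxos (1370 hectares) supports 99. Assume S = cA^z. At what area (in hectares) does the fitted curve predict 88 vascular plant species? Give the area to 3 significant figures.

603 hectares

z = ln(99/54) / ln(1370/20) = 0.6061 / 4.2268 = 0.1434
c = 54 / 20^0.1434 = 54 / 1.537 = 35.14
A = (88/35.14)^(1/0.1434) ⇒ ln A = ln(2.504)/0.1434 = 6.4012
A = e^6.4012 ≈ 602.6 hectares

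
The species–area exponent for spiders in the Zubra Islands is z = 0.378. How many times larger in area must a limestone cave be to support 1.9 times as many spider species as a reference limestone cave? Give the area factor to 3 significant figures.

(A₂/A₁)^0.378 = 1.9, so A₂/A₁ = 1.9^(1/0.378) = 1.9^2.646
ln(A₂/A₁) = ln 1.9 / 0.378 = 0.6419 / 0.378 = 1.6980
A₂/A₁ = e^1.6980 ≈ 5.463

5.46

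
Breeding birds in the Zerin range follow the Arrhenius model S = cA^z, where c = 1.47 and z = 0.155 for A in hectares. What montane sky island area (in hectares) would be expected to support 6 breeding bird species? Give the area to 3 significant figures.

6 = 1.47 × A^0.155  ⇒  A^0.155 = 6/1.47 = 4.082
ln A = ln(4.082) / 0.155 = 1.4065 / 0.155 = 9.0742
A = e^9.0742 ≈ 8727 hectares

8730 hectares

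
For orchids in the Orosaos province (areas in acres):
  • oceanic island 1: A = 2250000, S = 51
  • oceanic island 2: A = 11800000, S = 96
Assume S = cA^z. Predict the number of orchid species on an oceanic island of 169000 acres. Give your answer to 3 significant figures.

z = ln(96/51) / ln(11800000/2250000) = 0.6325 / 1.6572 = 0.3817
c = 51 / 2250000^0.3817 = 51 / 265.8 = 0.1919
S₃ = 0.1919 × 169000^0.3817 = 0.1919 × 98.95 ≈ 18.99

19.0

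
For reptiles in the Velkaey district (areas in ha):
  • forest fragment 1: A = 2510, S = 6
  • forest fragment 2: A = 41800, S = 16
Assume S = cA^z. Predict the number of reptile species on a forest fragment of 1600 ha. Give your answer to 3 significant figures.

5.13

z = ln(16/6) / ln(41800/2510) = 0.9808 / 2.8126 = 0.3487
c = 6 / 2510^0.3487 = 6 / 15.33 = 0.3914
S₃ = 0.3914 × 1600^0.3487 = 0.3914 × 13.1 ≈ 5.128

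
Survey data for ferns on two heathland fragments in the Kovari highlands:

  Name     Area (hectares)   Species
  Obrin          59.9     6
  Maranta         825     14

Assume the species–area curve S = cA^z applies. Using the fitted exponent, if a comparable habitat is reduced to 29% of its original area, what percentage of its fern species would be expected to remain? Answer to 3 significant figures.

67.0%

z = ln(14/6) / ln(825/59.9) = 0.8473 / 2.6227 = 0.3231
S_new/S_old = (A_new/A_old)^z = 0.29^0.3231 = exp(0.3231 × -1.2379) = 0.6704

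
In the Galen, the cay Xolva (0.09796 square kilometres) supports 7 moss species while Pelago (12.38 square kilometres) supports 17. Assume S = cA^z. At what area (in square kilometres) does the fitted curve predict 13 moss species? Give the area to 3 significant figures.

2.87 square kilometres

z = ln(17/7) / ln(12.38/0.09796) = 0.8873 / 4.8393 = 0.1834
c = 7 / 0.09796^0.1834 = 7 / 0.6531 = 10.72
A = (13/10.72)^(1/0.1834) ⇒ ln A = ln(1.213)/0.1834 = 1.0530
A = e^1.0530 ≈ 2.866 square kilometres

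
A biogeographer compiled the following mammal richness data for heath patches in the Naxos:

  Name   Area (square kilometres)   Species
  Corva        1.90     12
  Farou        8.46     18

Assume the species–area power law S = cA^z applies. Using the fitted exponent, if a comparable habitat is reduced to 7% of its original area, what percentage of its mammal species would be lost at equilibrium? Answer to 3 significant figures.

z = ln(18/12) / ln(8.46/1.9) = 0.4055 / 1.4935 = 0.2715
S_new/S_old = (A_new/A_old)^z = 0.07^0.2715 = exp(0.2715 × -2.6593) = 0.4858
Fraction lost = 1 − 0.4858 = 0.5142

51.4%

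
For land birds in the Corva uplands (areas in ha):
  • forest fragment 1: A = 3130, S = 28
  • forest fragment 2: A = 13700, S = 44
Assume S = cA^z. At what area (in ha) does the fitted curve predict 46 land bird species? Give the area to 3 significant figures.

15800 ha

z = ln(44/28) / ln(13700/3130) = 0.4520 / 1.4764 = 0.3061
c = 28 / 3130^0.3061 = 28 / 11.75 = 2.382
A = (46/2.382)^(1/0.3061) ⇒ ln A = ln(19.31)/0.3061 = 9.6703
A = e^9.6703 ≈ 15841 ha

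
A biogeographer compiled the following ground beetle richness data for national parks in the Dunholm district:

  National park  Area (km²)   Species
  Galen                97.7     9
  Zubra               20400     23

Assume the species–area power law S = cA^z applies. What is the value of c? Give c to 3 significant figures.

z = ln(S₂/S₁) / ln(A₂/A₁) = ln(23/9) / ln(20400/97.7) = 0.9383 / 5.3414 = 0.1757
c = S₁ / A₁^z = 9 / 97.7^0.1757 = 9 / 2.236 = 4.024

4.02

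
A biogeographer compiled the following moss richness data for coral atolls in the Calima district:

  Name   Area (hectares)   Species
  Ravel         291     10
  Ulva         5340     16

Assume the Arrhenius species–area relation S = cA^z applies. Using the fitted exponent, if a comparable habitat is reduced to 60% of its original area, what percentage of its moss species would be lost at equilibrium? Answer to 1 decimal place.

7.9%

z = ln(16/10) / ln(5340/291) = 0.4700 / 2.9097 = 0.1615
S_new/S_old = (A_new/A_old)^z = 0.6^0.1615 = exp(0.1615 × -0.5108) = 0.9208
Fraction lost = 1 − 0.9208 = 0.0792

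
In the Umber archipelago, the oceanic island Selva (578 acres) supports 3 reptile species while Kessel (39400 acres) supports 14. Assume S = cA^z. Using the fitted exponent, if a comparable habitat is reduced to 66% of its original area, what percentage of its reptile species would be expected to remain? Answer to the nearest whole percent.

z = ln(14/3) / ln(39400/578) = 1.5404 / 4.2219 = 0.3649
S_new/S_old = (A_new/A_old)^z = 0.66^0.3649 = exp(0.3649 × -0.4155) = 0.8593

86%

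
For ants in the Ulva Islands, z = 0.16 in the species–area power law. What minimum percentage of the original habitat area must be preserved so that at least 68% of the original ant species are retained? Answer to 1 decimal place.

Need (A_new/A_old)^0.16 = 0.68, so A_new/A_old = 0.68^(1/0.16) = 0.68^6.25
ln(A_new/A_old) = ln 0.68 / 0.16 = -0.3857 / 0.16 = -2.4104
A_new/A_old = e^-2.4104 ≈ 0.08978

9.0%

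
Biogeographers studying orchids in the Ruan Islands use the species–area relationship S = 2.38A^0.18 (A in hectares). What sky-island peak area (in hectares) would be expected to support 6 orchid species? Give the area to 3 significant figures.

6 = 2.38 × A^0.18  ⇒  A^0.18 = 6/2.38 = 2.521
ln A = ln(2.521) / 0.18 = 0.9247 / 0.18 = 5.1370
A = e^5.1370 ≈ 170.2 hectares

170 hectares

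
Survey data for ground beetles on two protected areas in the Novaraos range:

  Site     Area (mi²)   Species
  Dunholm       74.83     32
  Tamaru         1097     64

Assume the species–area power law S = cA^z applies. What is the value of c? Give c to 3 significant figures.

10.5

z = ln(S₂/S₁) / ln(A₂/A₁) = ln(64/32) / ln(1097/74.83) = 0.6931 / 2.6851 = 0.2581
c = S₁ / A₁^z = 32 / 74.83^0.2581 = 32 / 3.046 = 10.5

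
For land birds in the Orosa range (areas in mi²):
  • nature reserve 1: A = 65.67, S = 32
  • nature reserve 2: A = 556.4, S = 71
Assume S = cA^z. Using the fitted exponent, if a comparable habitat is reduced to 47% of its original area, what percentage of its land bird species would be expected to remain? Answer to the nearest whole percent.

z = ln(71/32) / ln(556.4/65.67) = 0.7969 / 2.1368 = 0.3730
S_new/S_old = (A_new/A_old)^z = 0.47^0.3730 = exp(0.3730 × -0.7550) = 0.7546

75%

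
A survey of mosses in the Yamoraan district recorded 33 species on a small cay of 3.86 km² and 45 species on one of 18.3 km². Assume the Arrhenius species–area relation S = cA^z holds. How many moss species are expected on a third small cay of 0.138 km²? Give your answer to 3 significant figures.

17.0

z = ln(45/33) / ln(18.3/3.86) = 0.3102 / 1.5562 = 0.1993
c = 33 / 3.86^0.1993 = 33 / 1.309 = 25.21
S₃ = 25.21 × 0.138^0.1993 = 25.21 × 0.6739 ≈ 16.99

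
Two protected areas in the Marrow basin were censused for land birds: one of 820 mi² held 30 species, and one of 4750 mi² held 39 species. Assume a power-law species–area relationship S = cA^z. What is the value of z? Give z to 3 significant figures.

0.149

Taking logs: ln S = ln c + z ln A, so z = (ln S₂ − ln S₁)/(ln A₂ − ln A₁).
z = ln(39/30) / ln(4750/820) = ln(1.3) / ln(5.793) = 0.2624 / 1.7566 = 0.1494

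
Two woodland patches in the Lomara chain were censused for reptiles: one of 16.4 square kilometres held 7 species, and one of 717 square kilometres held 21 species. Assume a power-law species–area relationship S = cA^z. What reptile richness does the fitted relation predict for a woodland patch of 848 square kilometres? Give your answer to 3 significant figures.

22.1

z = ln(21/7) / ln(717/16.4) = 1.0986 / 3.7778 = 0.2908
c = 7 / 16.4^0.2908 = 7 / 2.256 = 3.103
S₃ = 3.103 × 848^0.2908 = 3.103 × 7.106 ≈ 22.05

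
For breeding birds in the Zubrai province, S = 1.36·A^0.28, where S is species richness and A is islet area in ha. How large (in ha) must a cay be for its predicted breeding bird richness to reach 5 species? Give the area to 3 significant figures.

5 = 1.36 × A^0.28  ⇒  A^0.28 = 5/1.36 = 3.676
ln A = ln(3.676) / 0.28 = 1.3020 / 0.28 = 4.6498
A = e^4.6498 ≈ 104.6 ha

105 ha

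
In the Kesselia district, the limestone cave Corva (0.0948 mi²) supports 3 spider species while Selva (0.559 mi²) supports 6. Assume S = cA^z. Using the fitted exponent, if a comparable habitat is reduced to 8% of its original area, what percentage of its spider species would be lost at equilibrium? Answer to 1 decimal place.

z = ln(6/3) / ln(0.559/0.0948) = 0.6931 / 1.7744 = 0.3906
S_new/S_old = (A_new/A_old)^z = 0.08^0.3906 = exp(0.3906 × -2.5257) = 0.3728
Fraction lost = 1 − 0.3728 = 0.6272

62.7%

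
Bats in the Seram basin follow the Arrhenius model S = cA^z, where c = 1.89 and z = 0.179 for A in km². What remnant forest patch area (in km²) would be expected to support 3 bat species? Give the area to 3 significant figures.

3 = 1.89 × A^0.179  ⇒  A^0.179 = 3/1.89 = 1.587
ln A = ln(1.587) / 0.179 = 0.4620 / 0.179 = 2.5812
A = e^2.5812 ≈ 13.21 km²

13.2 km²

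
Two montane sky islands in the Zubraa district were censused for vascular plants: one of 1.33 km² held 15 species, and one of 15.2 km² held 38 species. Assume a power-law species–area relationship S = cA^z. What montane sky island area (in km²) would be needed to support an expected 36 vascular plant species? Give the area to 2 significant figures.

z = ln(38/15) / ln(15.2/1.33) = 0.9295 / 2.4361 = 0.3816
c = 15 / 1.33^0.3816 = 15 / 1.115 = 13.45
A = (36/13.45)^(1/0.3816) ⇒ ln A = ln(2.676)/0.3816 = 2.5796
A = e^2.5796 ≈ 13.19 km²

13 km²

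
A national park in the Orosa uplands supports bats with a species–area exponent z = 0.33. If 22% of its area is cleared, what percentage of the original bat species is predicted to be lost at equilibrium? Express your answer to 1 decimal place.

S_new/S_old = (A_new/A_old)^z = 0.78^0.33
= exp(0.33 × ln 0.78) = exp(0.33 × -0.2485) = exp(-0.0820) ≈ 0.9213
Fraction lost = 1 − 0.9213 = 0.07872

7.9%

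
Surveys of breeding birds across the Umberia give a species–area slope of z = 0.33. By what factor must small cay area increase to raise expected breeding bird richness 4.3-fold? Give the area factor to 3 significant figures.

83.1

(A₂/A₁)^0.33 = 4.3, so A₂/A₁ = 4.3^(1/0.33) = 4.3^3.03
ln(A₂/A₁) = ln 4.3 / 0.33 = 1.4586 / 0.33 = 4.4200
A₂/A₁ = e^4.4200 ≈ 83.1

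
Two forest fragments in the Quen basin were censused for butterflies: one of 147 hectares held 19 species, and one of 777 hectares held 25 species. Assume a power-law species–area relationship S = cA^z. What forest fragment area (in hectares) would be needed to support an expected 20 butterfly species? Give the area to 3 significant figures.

201 hectares

z = ln(25/19) / ln(777/147) = 0.2744 / 1.6650 = 0.1648
c = 19 / 147^0.1648 = 19 / 2.276 = 8.347
A = (20/8.347)^(1/0.1648) ⇒ ln A = ln(2.396)/0.1648 = 5.3016
A = e^5.3016 ≈ 200.7 hectares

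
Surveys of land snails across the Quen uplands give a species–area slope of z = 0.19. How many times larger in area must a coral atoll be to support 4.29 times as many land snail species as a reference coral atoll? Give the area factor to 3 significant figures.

2130

(A₂/A₁)^0.19 = 4.29, so A₂/A₁ = 4.29^(1/0.19) = 4.29^5.263
ln(A₂/A₁) = ln 4.29 / 0.19 = 1.4563 / 0.19 = 7.6647
A₂/A₁ = e^7.6647 ≈ 2132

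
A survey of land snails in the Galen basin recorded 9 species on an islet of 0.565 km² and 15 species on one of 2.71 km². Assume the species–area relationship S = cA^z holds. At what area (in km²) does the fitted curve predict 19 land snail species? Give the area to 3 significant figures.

5.60 km²

z = ln(15/9) / ln(2.71/0.565) = 0.5108 / 1.5679 = 0.3258
c = 9 / 0.565^0.3258 = 9 / 0.8303 = 10.84
A = (19/10.84)^(1/0.3258) ⇒ ln A = ln(1.753)/0.3258 = 1.7225
A = e^1.7225 ≈ 5.598 km²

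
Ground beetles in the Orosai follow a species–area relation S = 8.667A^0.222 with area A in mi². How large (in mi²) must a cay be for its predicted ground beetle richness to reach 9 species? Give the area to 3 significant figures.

9 = 8.667 × A^0.222  ⇒  A^0.222 = 9/8.667 = 1.038
ln A = ln(1.038) / 0.222 = 0.0377 / 0.222 = 0.1698
A = e^0.1698 ≈ 1.185 mi²

1.19 mi²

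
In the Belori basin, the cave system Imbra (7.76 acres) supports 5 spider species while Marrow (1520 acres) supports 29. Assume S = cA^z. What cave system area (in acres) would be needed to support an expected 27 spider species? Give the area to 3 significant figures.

z = ln(29/5) / ln(1520/7.76) = 1.7579 / 5.2775 = 0.3331
c = 5 / 7.76^0.3331 = 5 / 1.979 = 2.527
A = (27/2.527)^(1/0.3331) ⇒ ln A = ln(10.69)/0.3331 = 7.1119
A = e^7.1119 ≈ 1227 acres

1230 acres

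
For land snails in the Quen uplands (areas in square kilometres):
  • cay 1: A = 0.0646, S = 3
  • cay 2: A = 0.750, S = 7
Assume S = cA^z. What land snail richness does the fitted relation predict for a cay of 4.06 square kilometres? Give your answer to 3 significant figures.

12.5

z = ln(7/3) / ln(0.75/0.0646) = 0.8473 / 2.4519 = 0.3456
c = 3 / 0.0646^0.3456 = 3 / 0.388 = 7.732
S₃ = 7.732 × 4.06^0.3456 = 7.732 × 1.623 ≈ 12.55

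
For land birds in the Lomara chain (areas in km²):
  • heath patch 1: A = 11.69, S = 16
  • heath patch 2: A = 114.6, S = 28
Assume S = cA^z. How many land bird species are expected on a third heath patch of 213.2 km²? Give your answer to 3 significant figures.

z = ln(28/16) / ln(114.6/11.69) = 0.5596 / 2.2827 = 0.2452
c = 16 / 11.69^0.2452 = 16 / 1.827 = 8.757
S₃ = 8.757 × 213.2^0.2452 = 8.757 × 3.723 ≈ 32.6

32.6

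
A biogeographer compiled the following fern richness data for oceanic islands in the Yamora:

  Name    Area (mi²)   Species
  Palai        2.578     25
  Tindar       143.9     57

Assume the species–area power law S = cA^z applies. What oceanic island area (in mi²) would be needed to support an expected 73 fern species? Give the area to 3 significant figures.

z = ln(57/25) / ln(143.9/2.578) = 0.8242 / 4.0221 = 0.2049
c = 25 / 2.578^0.2049 = 25 / 1.214 = 20.59
A = (73/20.59)^(1/0.2049) ⇒ ln A = ln(3.545)/0.2049 = 6.1765
A = e^6.1765 ≈ 481.3 mi²

481 mi²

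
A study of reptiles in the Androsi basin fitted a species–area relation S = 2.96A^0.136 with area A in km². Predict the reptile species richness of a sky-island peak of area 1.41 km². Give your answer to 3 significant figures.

3.10

S = 2.96 × 1.41^0.136
ln S = ln 2.96 + 0.136 × ln 1.41 = 1.0852 + 0.136 × 0.3436 = 1.1319
S = e^1.1319 ≈ 3.102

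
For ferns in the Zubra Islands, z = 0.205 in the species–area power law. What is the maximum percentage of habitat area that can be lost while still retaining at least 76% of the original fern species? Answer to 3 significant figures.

Need (A_new/A_old)^0.205 = 0.76, so A_new/A_old = 0.76^(1/0.205) = 0.76^4.878
ln(A_new/A_old) = ln 0.76 / 0.205 = -0.2744 / 0.205 = -1.3387
A_new/A_old = e^-1.3387 ≈ 0.2622
Fraction that can be lost = 1 − 0.2622 = 0.7378

73.8%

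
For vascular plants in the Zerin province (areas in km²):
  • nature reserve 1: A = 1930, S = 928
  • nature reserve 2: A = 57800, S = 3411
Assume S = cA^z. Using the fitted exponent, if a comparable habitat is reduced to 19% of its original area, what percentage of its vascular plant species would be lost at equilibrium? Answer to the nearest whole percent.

z = ln(3411/928) / ln(57800/1930) = 1.3017 / 3.3995 = 0.3829
S_new/S_old = (A_new/A_old)^z = 0.19^0.3829 = exp(0.3829 × -1.6607) = 0.5294
Fraction lost = 1 − 0.5294 = 0.4706

47%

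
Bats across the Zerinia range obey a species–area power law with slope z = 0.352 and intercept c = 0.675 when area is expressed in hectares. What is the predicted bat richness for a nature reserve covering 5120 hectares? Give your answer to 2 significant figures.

14

S = 0.675 × 5120^0.352
ln S = ln 0.675 + 0.352 × ln 5120 = -0.3930 + 0.352 × 8.5409 = 2.6134
S = e^2.6134 ≈ 13.64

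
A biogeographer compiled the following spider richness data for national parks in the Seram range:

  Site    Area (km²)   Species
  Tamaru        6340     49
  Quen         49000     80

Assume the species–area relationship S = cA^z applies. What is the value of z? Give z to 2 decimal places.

0.24

Taking logs: ln S = ln c + z ln A, so z = (ln S₂ − ln S₁)/(ln A₂ − ln A₁).
z = ln(80/49) / ln(49000/6340) = ln(1.633) / ln(7.729) = 0.4902 / 2.0449 = 0.2397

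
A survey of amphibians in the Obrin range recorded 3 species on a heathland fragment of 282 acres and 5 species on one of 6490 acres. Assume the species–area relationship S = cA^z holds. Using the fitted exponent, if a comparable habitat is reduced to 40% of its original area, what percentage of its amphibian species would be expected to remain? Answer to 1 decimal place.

86.1%

z = ln(5/3) / ln(6490/282) = 0.5108 / 3.1361 = 0.1629
S_new/S_old = (A_new/A_old)^z = 0.4^0.1629 = exp(0.1629 × -0.9163) = 0.8614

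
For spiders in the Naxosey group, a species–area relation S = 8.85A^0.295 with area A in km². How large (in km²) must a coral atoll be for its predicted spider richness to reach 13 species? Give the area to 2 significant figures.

3.7 km²

13 = 8.85 × A^0.295  ⇒  A^0.295 = 13/8.85 = 1.469
ln A = ln(1.469) / 0.295 = 0.3845 / 0.295 = 1.3035
A = e^1.3035 ≈ 3.682 km²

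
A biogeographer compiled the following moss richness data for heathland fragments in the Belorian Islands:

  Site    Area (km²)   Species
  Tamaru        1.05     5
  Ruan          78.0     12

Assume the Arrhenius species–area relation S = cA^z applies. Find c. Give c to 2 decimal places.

z = ln(S₂/S₁) / ln(A₂/A₁) = ln(12/5) / ln(78/1.05) = 0.8755 / 4.3079 = 0.2032
c = S₁ / A₁^z = 5 / 1.05^0.2032 = 5 / 1.01 = 4.951

4.95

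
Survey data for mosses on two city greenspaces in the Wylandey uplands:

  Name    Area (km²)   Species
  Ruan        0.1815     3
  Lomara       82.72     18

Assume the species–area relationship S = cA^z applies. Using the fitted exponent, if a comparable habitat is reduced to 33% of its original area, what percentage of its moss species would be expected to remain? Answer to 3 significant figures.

72.3%

z = ln(18/3) / ln(82.72/0.1815) = 1.7918 / 6.1220 = 0.2927
S_new/S_old = (A_new/A_old)^z = 0.33^0.2927 = exp(0.2927 × -1.1087) = 0.7229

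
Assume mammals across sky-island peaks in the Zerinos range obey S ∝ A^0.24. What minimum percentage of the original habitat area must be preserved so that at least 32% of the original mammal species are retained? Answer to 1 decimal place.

Need (A_new/A_old)^0.24 = 0.32, so A_new/A_old = 0.32^(1/0.24) = 0.32^4.167
ln(A_new/A_old) = ln 0.32 / 0.24 = -1.1394 / 0.24 = -4.7476
A_new/A_old = e^-4.7476 ≈ 0.008672

0.9%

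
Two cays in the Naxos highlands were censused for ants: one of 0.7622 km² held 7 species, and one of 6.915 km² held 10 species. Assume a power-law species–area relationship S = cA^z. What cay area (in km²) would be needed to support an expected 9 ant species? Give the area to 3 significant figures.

3.60 km²

z = ln(10/7) / ln(6.915/0.7622) = 0.3567 / 2.2052 = 0.1617
c = 7 / 0.7622^0.1617 = 7 / 0.957 = 7.314
A = (9/7.314)^(1/0.1617) ⇒ ln A = ln(1.23)/0.1617 = 1.2823
A = e^1.2823 ≈ 3.605 km²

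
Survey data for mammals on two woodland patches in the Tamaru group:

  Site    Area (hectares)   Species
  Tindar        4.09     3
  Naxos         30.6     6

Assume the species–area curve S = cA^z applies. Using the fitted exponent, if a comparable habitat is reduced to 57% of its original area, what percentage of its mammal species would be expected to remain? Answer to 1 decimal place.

82.4%

z = ln(6/3) / ln(30.6/4.09) = 0.6931 / 2.0125 = 0.3444
S_new/S_old = (A_new/A_old)^z = 0.57^0.3444 = exp(0.3444 × -0.5621) = 0.824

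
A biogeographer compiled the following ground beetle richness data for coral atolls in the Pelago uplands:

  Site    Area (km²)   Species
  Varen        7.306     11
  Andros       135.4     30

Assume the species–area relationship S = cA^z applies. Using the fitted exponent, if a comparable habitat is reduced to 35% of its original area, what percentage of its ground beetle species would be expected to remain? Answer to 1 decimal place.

69.7%

z = ln(30/11) / ln(135.4/7.306) = 1.0033 / 2.9195 = 0.3437
S_new/S_old = (A_new/A_old)^z = 0.35^0.3437 = exp(0.3437 × -1.0498) = 0.6971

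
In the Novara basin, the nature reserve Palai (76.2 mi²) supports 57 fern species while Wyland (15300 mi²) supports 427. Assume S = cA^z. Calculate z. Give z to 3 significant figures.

0.380

Taking logs: ln S = ln c + z ln A, so z = (ln S₂ − ln S₁)/(ln A₂ − ln A₁).
z = ln(427/57) / ln(15300/76.2) = ln(7.491) / ln(200.8) = 2.0137 / 5.3022 = 0.3798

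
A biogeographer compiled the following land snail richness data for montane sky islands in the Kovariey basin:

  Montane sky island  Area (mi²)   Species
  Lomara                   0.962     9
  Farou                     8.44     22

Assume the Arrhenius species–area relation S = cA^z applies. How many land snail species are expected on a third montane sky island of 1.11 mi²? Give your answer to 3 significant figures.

z = ln(22/9) / ln(8.44/0.962) = 0.8938 / 2.1717 = 0.4116
c = 9 / 0.962^0.4116 = 9 / 0.9842 = 9.145
S₃ = 9.145 × 1.11^0.4116 = 9.145 × 1.044 ≈ 9.546

9.55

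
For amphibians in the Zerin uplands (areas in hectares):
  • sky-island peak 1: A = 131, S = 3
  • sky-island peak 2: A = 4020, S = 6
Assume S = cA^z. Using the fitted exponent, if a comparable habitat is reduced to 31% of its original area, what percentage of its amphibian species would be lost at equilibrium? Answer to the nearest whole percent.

21%

z = ln(6/3) / ln(4020/131) = 0.6931 / 3.4238 = 0.2024
S_new/S_old = (A_new/A_old)^z = 0.31^0.2024 = exp(0.2024 × -1.1712) = 0.7889
Fraction lost = 1 − 0.7889 = 0.2111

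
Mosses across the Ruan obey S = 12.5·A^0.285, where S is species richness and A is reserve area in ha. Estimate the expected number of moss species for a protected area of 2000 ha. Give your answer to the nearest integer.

109 species

S = 12.5 × 2000^0.285
ln S = ln 12.5 + 0.285 × ln 2000 = 2.5257 + 0.285 × 7.6009 = 4.6920
S = e^4.6920 ≈ 109.1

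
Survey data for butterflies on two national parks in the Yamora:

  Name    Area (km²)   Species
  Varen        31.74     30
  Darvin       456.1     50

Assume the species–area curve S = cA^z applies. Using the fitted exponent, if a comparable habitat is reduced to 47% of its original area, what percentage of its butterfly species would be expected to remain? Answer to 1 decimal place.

86.5%

z = ln(50/30) / ln(456.1/31.74) = 0.5108 / 2.6651 = 0.1917
S_new/S_old = (A_new/A_old)^z = 0.47^0.1917 = exp(0.1917 × -0.7550) = 0.8653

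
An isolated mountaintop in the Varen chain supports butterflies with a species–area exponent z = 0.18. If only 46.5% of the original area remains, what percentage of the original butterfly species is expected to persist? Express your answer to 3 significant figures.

87.1%

S_new/S_old = (A_new/A_old)^z = 0.465^0.18
= exp(0.18 × ln 0.465) = exp(0.18 × -0.7657) = exp(-0.1378) ≈ 0.8712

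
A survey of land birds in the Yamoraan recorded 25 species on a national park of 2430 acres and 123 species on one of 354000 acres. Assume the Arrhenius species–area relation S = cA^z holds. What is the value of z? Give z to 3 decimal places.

Taking logs: ln S = ln c + z ln A, so z = (ln S₂ − ln S₁)/(ln A₂ − ln A₁).
z = ln(123/25) / ln(354000/2430) = ln(4.92) / ln(145.7) = 1.5933 / 4.9814 = 0.3199

0.320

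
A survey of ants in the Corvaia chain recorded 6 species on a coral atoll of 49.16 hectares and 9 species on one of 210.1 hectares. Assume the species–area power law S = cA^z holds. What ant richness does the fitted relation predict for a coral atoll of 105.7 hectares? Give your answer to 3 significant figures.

z = ln(9/6) / ln(210.1/49.16) = 0.4055 / 1.4525 = 0.2791
c = 6 / 49.16^0.2791 = 6 / 2.966 = 2.023
S₃ = 2.023 × 105.7^0.2791 = 2.023 × 3.673 ≈ 7.429

7.43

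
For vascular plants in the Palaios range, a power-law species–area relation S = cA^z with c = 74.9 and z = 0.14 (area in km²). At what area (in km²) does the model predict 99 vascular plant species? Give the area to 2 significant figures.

7.3 km²

99 = 74.9 × A^0.14  ⇒  A^0.14 = 99/74.9 = 1.322
ln A = ln(1.322) / 0.14 = 0.2790 / 0.14 = 1.9926
A = e^1.9926 ≈ 7.335 km²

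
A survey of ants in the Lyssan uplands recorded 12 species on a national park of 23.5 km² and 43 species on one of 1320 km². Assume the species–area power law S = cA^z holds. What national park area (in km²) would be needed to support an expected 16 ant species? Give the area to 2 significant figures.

z = ln(43/12) / ln(1320/23.5) = 1.2763 / 4.0284 = 0.3168
c = 12 / 23.5^0.3168 = 12 / 2.719 = 4.414
A = (16/4.414)^(1/0.3168) ⇒ ln A = ln(3.625)/0.3168 = 4.0650
A = e^4.0650 ≈ 58.27 km²

58 km²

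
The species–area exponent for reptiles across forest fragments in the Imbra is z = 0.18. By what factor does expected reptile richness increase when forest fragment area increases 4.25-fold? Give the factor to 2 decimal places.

S₂/S₁ = (A₂/A₁)^z = 4.25^0.18
ln(S₂/S₁) = 0.18 × ln 4.25 = 0.18 × 1.4469 = 0.2604
S₂/S₁ = e^0.2604 ≈ 1.298

1.30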